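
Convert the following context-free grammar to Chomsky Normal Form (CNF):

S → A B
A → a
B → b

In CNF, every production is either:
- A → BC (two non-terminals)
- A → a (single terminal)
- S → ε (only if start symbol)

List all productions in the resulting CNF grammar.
The grammar has no ε-productions or unit productions to eliminate.
S → A B is already in CNF (two non-terminals) – keep it.
A → a is already in CNF (single terminal) – keep it.
B → b is already in CNF (single terminal) – keep it.
Resulting CNF grammar (3 productions): A → a; B → b; S → A B

Final answer: A → a; B → b; S → A B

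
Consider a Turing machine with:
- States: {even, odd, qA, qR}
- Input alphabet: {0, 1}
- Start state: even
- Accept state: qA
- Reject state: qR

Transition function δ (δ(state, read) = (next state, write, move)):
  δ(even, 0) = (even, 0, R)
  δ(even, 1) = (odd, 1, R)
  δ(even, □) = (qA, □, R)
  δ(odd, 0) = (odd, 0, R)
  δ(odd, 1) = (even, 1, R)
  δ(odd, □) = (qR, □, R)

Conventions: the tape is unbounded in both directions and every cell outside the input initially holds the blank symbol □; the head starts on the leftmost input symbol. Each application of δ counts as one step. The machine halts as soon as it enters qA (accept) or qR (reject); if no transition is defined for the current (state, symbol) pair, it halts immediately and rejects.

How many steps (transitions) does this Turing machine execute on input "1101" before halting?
Step 0: [even]1101 (head at position 0)
Step 1: δ(even, 1) = (odd, 1, R)  ⊢  1[odd]101 (head at position 1)
Step 2: δ(odd, 1) = (even, 1, R)  ⊢  11[even]01 (head at position 2)
Step 3: δ(even, 0) = (even, 0, R)  ⊢  110[even]1 (head at position 3)
Step 4: δ(even, 1) = (odd, 1, R)  ⊢  1101[odd]□ (head at position 4)
Step 5: δ(odd, □) = (qR, □, R)  ⊢  1101□[qR]□ (head at position 5)
The machine is in qR, so it halts and rejects.
Number of transitions executed: 5.

Final answer: 5 steps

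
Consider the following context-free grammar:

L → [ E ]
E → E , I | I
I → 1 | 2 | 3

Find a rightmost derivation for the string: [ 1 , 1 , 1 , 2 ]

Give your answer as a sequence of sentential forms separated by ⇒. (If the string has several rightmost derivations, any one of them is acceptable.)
Start with L.
Step 1: the rightmost non-terminal is L; apply L → [ E ]:  [ E ]
Step 2: the rightmost non-terminal is E; apply E → E , I:  [ E , I ]
Step 3: the rightmost non-terminal is I; apply I → 2:  [ E , 2 ]
Step 4: the rightmost non-terminal is E; apply E → E , I:  [ E , I , 2 ]
Step 5: the rightmost non-terminal is I; apply I → 1:  [ E , 1 , 2 ]
Step 6: the rightmost non-terminal is E; apply E → E , I:  [ E , I , 1 , 2 ]
Step 7: the rightmost non-terminal is I; apply I → 1:  [ E , 1 , 1 , 2 ]
Step 8: the rightmost non-terminal is E; apply E → I:  [ I , 1 , 1 , 2 ]
Step 9: the rightmost non-terminal is I; apply I → 1:  [ 1 , 1 , 1 , 2 ]

Final answer: L ⇒ [ E ] ⇒ [ E , I ] ⇒ [ E , 2 ] ⇒ [ E , I , 2 ] ⇒ [ E , 1 , 2 ] ⇒ [ E , I , 1 , 2 ] ⇒ [ E , 1 , 1 , 2 ] ⇒ [ I , 1 , 1 , 2 ] ⇒ [ 1 , 1 , 1 , 2 ]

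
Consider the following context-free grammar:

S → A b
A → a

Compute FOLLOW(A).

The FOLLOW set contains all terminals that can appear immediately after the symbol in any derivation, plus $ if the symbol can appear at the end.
A occurs only in S → A b, where it is immediately followed by the terminal b. So FOLLOW(A) = {b}.

Final answer: {b}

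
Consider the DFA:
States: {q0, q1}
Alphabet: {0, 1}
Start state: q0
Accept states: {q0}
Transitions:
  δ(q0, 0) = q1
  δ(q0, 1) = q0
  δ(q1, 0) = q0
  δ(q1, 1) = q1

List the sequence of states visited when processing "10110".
Starting at q0
Read '1': q0 -> q0
Read '0': q0 -> q1
Read '1': q1 -> q1
Read '1': q1 -> q1
Read '0': q1 -> q0

Final answer: q0 -> q0 -> q1 -> q1 -> q1 -> q0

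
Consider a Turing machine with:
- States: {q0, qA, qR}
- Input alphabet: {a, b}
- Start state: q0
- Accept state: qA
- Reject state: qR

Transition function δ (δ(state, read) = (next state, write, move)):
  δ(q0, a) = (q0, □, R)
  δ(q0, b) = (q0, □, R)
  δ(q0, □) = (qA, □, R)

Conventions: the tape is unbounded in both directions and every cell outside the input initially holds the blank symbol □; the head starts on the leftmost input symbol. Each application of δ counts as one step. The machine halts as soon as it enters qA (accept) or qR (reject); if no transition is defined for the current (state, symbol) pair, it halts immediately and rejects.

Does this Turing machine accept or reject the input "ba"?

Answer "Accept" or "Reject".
Step 0: [q0]ba (head at position 0)
Step 1: δ(q0, b) = (q0, □, R)  ⊢  □[q0]a (head at position 1)
Step 2: δ(q0, a) = (q0, □, R)  ⊢  □□[q0]□ (head at position 2)
Step 3: δ(q0, □) = (qA, □, R)  ⊢  □□□[qA]□ (head at position 3)
The machine is in qA, so it halts and accepts.

Final answer: Accept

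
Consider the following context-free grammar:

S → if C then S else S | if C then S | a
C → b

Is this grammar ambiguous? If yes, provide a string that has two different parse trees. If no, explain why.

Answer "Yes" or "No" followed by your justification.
The 'dangling else' can attach to either if. Two leftmost derivations of  if b then if b then a else a:
  (1) S ⇒ if C then S else S ⇒ if b then S else S ⇒ if b then if C then S else S ⇒ if b then if b then S else S ⇒ if b then if b then a else S ⇒ if b then if b then a else a   (else belongs to the outer if)
  (2) S ⇒ if C then S ⇒ if b then S ⇒ if b then if C then S else S ⇒ if b then if b then S else S ⇒ if b then if b then a else S ⇒ if b then if b then a else a   (else belongs to the inner if)
Two distinct parse trees for the same string, so the grammar is ambiguous.

Final answer: Yes - the string 'if b then if b then a else a' has two distinct leftmost derivations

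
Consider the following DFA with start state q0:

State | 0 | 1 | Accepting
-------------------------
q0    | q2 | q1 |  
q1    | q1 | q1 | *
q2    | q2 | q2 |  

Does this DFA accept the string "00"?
Start in q0.
Read '0': q0 → q2
Read '0': q2 → q2
Final state q2 is not accepting, so the string is rejected.

Final answer: No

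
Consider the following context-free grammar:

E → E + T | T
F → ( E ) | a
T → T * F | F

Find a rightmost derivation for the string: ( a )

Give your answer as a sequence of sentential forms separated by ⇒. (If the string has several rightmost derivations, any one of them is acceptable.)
Start with E.
Step 1: the rightmost non-terminal is E; apply E → T:  T
Step 2: the rightmost non-terminal is T; apply T → F:  F
Step 3: the rightmost non-terminal is F; apply F → ( E ):  ( E )
Step 4: the rightmost non-terminal is E; apply E → T:  ( T )
Step 5: the rightmost non-terminal is T; apply T → F:  ( F )
Step 6: the rightmost non-terminal is F; apply F → a:  ( a )

Final answer: E ⇒ T ⇒ F ⇒ ( E ) ⇒ ( T ) ⇒ ( F ) ⇒ ( a )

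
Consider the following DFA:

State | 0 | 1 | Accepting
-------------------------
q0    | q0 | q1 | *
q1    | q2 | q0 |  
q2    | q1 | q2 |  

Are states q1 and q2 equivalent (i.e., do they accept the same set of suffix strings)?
Try the suffix "1".
From q1: q1 → q0 — accepting.
From q2: q2 → q2 — not accepting.
The two states disagree on this suffix, so they are not equivalent.

Final answer: No. Distinguishing string: "1" - accepted from q1 but not from q2.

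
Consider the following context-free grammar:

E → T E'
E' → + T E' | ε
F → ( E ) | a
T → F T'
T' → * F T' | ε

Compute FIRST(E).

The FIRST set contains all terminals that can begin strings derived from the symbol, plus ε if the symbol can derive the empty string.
FIRST(F): F → ( E ) contributes '(' and F → a contributes 'a', so FIRST(F) = {(, a}. F is not nullable.
FIRST(T): T → F T' begins with F, and F is not nullable, so FIRST(T) = FIRST(F) = {(, a}.
FIRST(E): E → T E' begins with T, and T is not nullable, so FIRST(E) = FIRST(T) = {(, a}.

Final answer: {(, a}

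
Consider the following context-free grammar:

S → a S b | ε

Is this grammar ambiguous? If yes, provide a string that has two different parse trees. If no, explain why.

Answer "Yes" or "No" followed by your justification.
At every step exactly one production applies: if the remaining string to generate is non-empty it starts with a and ends with b, forcing S → a S b; if it is empty, S → ε is forced. Hence each string a^n b^n has exactly one derivation (S → a S b applied n times, then S → ε) and one parse tree.

Final answer: No - the grammar is unambiguous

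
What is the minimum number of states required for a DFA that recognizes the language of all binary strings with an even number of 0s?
Language: binary strings with an even number of 0s
Lower bound (Myhill–Nerode): the prefixes ε, 0 are pairwise distinguishable:
  ε vs 0: suffix ε distinguishes them (ε has zero 0s (accepted), 0 has one 0 (rejected))
So any DFA needs at least 2 states.
Upper bound: a DFA with 2 states exists (one state per class above).
Minimum states: 2

Final answer: 2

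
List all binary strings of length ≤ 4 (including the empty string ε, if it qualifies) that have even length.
Checking every binary string of length 0 to 4:
  Length 0: accepted: ε | rejected: (none)
  Length 1: accepted: (none) | rejected: 0, 1
  Length 2: accepted: 00, 01, 10, 11 | rejected: (none)
  Length 3: accepted: (none) | rejected: 000, 001, 010, 011, 100, 101, 110, 111
  Length 4: accepted: 0000, 0001, 0010, 0011, 0100, 0101, 0110, 0111, 1000, 1001, 1010, 1011, 1100, 1101, 1110, 1111 | rejected: (none)
Total: 21 string(s).

Final answer: ε, 00, 01, 10, 11, 0000, 0001, 0010, 0011, 0100, 0101, 0110, 0111, 1000, 1001, 1010, 1011, 1100, 1101, 1110, 1111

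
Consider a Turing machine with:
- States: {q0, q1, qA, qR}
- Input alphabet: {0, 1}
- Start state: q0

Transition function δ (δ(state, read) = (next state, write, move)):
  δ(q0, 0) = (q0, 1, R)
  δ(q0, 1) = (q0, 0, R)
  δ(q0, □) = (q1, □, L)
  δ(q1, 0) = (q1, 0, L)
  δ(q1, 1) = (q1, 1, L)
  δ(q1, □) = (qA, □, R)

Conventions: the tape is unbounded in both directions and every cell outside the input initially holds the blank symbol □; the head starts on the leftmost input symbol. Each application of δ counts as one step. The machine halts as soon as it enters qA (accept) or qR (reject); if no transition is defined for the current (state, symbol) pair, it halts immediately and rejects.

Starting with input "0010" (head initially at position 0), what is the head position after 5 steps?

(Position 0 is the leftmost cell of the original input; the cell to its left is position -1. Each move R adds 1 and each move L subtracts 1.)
Step 0: [q0]0010 (head at position 0)
Step 1: δ(q0, 0) = (q0, 1, R)  ⊢  1[q0]010 (head at position 1)
Step 2: δ(q0, 0) = (q0, 1, R)  ⊢  11[q0]10 (head at position 2)
Step 3: δ(q0, 1) = (q0, 0, R)  ⊢  110[q0]0 (head at position 3)
Step 4: δ(q0, 0) = (q0, 1, R)  ⊢  1101[q0]□ (head at position 4)
Step 5: δ(q0, □) = (q1, □, L)  ⊢  110[q1]1□ (head at position 3)
Head position after 5 steps: 3

Final answer: Position 3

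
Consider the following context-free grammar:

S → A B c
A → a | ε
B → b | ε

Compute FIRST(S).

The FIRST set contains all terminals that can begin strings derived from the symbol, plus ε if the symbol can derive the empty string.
FIRST(A) = {a, ε} (A → a | ε) and FIRST(B) = {b, ε} (B → b | ε).
For S → A B c: add FIRST(A) minus ε = {a}; A is nullable, so also add FIRST(B) minus ε = {b}; B is nullable too, so also add FIRST(c) = {c}. The terminal c is never erased, so S is not nullable and ε is not included.
FIRST(S) = {a, b, c}.

Final answer: {a, b, c}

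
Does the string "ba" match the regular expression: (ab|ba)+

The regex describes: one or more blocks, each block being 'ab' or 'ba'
Yes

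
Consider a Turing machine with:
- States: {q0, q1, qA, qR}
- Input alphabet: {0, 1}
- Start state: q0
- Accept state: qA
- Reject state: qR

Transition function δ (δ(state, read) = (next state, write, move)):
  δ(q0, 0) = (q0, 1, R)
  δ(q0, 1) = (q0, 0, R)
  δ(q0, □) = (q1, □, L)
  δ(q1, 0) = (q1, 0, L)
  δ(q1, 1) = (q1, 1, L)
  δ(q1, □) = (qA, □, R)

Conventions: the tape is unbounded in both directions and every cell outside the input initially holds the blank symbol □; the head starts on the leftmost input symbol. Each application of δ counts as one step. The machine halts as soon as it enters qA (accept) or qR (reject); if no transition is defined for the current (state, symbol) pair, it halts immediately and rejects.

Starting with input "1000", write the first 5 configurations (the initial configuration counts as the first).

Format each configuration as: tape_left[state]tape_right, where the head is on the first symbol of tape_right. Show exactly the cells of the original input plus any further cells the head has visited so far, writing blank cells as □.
Step 0: [q0]1000 (head at position 0)
Step 1: δ(q0, 1) = (q0, 0, R)  ⊢  0[q0]000 (head at position 1)
Step 2: δ(q0, 0) = (q0, 1, R)  ⊢  01[q0]00 (head at position 2)
Step 3: δ(q0, 0) = (q0, 1, R)  ⊢  011[q0]0 (head at position 3)
Step 4: δ(q0, 0) = (q0, 1, R)  ⊢  0111[q0]□ (head at position 4)

Final answer: [q0]1000 ⊢ 0[q0]000 ⊢ 01[q0]00 ⊢ 011[q0]0 ⊢ 0111[q0]□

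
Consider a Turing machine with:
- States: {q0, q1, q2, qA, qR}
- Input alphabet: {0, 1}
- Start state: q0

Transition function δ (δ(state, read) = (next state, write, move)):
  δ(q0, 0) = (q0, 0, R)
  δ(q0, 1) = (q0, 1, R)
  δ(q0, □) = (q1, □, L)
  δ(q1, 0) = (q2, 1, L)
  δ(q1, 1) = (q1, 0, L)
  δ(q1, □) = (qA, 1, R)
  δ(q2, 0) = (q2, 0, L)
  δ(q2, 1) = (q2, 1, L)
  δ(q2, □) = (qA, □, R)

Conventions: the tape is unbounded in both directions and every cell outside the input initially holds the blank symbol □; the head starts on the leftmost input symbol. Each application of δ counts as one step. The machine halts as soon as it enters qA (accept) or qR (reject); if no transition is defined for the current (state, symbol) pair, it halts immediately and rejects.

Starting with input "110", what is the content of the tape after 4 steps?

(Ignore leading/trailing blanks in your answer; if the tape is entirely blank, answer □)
Step 0: [q0]110 (head at position 0)
Step 1: δ(q0, 1) = (q0, 1, R)  ⊢  1[q0]10 (head at position 1)
Step 2: δ(q0, 1) = (q0, 1, R)  ⊢  11[q0]0 (head at position 2)
Step 3: δ(q0, 0) = (q0, 0, R)  ⊢  110[q0]□ (head at position 3)
Step 4: δ(q0, □) = (q1, □, L)  ⊢  11[q1]0□ (head at position 2)
Tape after 4 steps (ignoring surrounding blanks): 110

Final answer: Tape: 110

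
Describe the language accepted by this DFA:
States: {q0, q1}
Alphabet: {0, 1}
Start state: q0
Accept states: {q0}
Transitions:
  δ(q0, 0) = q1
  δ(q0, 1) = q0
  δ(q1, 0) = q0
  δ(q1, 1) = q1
Analyzing the DFA structure:
Start state: q0
Accept states: {q0}
Interpreting what each state remembers (checking against the transitions):
  q0: an even number of 0s has been read so far
  q1: an odd number of 0s has been read so far
  δ(q0, 0): in q0 (an even number of 0s has been read so far), after reading 0 we have: an odd number of 0s has been read so far → q1
  δ(q0, 1): in q0 (an even number of 0s has been read so far), after reading 1 we have: an even number of 0s has been read so far → q0
  δ(q1, 0): in q1 (an odd number of 0s has been read so far), after reading 0 we have: an even number of 0s has been read so far → q0
  δ(q1, 1): in q1 (an odd number of 0s has been read so far), after reading 1 we have: an odd number of 0s has been read so far → q1
A string is accepted iff it ends in {q0}, i.e. an even number of 0s has been read so far.
Language: All binary strings with an even number of 0s

Final answer: All binary strings with an even number of 0s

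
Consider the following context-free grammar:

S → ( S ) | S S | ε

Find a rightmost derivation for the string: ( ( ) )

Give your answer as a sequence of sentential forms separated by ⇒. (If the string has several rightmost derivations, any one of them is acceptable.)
Start with S.
Step 1: the rightmost non-terminal is S; apply S → ( S ):  ( S )
Step 2: the rightmost non-terminal is S; apply S → ( S ):  ( ( S ) )
Step 3: the rightmost non-terminal is S; apply S → ε:  ( ( ) )

Final answer: S ⇒ ( S ) ⇒ ( ( S ) ) ⇒ ( ( ) )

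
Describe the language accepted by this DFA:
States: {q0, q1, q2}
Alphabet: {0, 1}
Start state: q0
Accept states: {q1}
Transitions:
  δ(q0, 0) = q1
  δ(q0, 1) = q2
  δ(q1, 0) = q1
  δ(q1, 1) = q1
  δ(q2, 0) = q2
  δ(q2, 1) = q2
Analyzing the DFA structure:
Start state: q0
Accept states: {q1}
Interpreting what each state remembers (checking against the transitions):
  q0: nothing has been read yet
  q1: the first symbol was 0
  q2: the first symbol was 1 (trap state)
  δ(q0, 0): in q0 (nothing has been read yet), after reading 0 we have: the first symbol was 0 → q1
  δ(q0, 1): in q0 (nothing has been read yet), after reading 1 we have: the first symbol was 1 (trap state) → q2
  δ(q1, 0): in q1 (the first symbol was 0), after reading 0 we have: the first symbol was 0 → q1
  δ(q1, 1): in q1 (the first symbol was 0), after reading 1 we have: the first symbol was 0 → q1
  δ(q2, 0): in q2 (the first symbol was 1 (trap state)), after reading 0 we have: the first symbol was 1 (trap state) → q2
  δ(q2, 1): in q2 (the first symbol was 1 (trap state)), after reading 1 we have: the first symbol was 1 (trap state) → q2
A string is accepted iff it ends in {q1}, i.e. the first symbol was 0.
Language: All binary strings starting with 0

Final answer: All binary strings starting with 0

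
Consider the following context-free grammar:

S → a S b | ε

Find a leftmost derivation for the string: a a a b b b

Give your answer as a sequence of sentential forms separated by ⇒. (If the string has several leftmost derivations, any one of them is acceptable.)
Start with S.
Step 1: the leftmost non-terminal is S; apply S → a S b:  a S b
Step 2: the leftmost non-terminal is S; apply S → a S b:  a a S b b
Step 3: the leftmost non-terminal is S; apply S → a S b:  a a a S b b b
Step 4: the leftmost non-terminal is S; apply S → ε:  a a a b b b

Final answer: S ⇒ a S b ⇒ a a S b b ⇒ a a a S b b b ⇒ a a a b b b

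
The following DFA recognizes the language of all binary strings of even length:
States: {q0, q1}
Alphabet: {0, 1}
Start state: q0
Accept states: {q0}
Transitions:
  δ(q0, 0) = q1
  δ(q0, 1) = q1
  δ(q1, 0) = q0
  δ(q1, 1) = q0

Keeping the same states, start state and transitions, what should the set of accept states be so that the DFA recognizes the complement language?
The DFA is complete (every state has a transition on every symbol), so the complement
is recognized by the same DFA with accepting and non-accepting states swapped.
Original accept states: {q0}
Complement accept states = All states - Original accept states
= {q0, q1} - {q0}
= {q1}
Complement language: strings of ODD length

Final answer: {q1}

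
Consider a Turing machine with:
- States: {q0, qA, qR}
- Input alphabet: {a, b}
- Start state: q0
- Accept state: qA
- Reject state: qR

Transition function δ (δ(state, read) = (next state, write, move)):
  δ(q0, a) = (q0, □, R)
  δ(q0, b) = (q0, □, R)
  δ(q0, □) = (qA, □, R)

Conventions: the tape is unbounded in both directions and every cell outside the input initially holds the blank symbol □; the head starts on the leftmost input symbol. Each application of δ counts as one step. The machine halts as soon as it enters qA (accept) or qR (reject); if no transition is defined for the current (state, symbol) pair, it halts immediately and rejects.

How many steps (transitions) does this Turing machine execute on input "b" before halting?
Step 0: [q0]b (head at position 0)
Step 1: δ(q0, b) = (q0, □, R)  ⊢  □[q0]□ (head at position 1)
Step 2: δ(q0, □) = (qA, □, R)  ⊢  □□[qA]□ (head at position 2)
The machine is in qA, so it halts and accepts.
Number of transitions executed: 2.

Final answer: 2 steps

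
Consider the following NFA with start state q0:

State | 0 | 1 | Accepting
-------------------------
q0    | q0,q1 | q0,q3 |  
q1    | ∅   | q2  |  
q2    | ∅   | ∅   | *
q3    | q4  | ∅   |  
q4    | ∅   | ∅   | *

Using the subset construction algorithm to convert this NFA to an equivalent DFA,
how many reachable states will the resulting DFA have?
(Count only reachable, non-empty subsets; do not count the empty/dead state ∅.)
Start subset: {q0}
{q0}: on 0 → {q0, q1}, on 1 → {q0, q3}
{q0, q1}: on 0 → {q0, q1}, on 1 → {q0, q2, q3}
{q0, q3}: on 0 → {q0, q1, q4}, on 1 → {q0, q3}
{q0, q2, q3}: on 0 → {q0, q1, q4}, on 1 → {q0, q3}
{q0, q1, q4}: on 0 → {q0, q1}, on 1 → {q0, q2, q3}
Reachable non-empty subsets: {q0}, {q0, q1}, {q0, q3}, {q0, q2, q3}, {q0, q1, q4} — 5 in total.

Final answer: 5 states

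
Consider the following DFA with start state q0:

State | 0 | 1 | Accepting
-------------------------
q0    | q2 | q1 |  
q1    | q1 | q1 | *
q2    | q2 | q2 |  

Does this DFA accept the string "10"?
Start in q0.
Read '1': q0 → q1
Read '0': q1 → q1
Final state q1 is accepting, so the string is accepted.

Final answer: Yes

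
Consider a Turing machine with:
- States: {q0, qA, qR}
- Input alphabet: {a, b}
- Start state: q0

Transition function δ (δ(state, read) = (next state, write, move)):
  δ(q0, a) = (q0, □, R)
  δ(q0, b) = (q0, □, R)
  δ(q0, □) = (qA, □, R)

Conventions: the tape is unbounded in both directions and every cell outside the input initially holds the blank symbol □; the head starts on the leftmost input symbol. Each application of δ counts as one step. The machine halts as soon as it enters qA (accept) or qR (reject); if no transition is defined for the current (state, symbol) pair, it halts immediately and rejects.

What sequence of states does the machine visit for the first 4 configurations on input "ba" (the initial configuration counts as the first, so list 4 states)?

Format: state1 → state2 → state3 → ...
Step 0: [q0]ba (head at position 0)
Step 1: δ(q0, b) = (q0, □, R)  ⊢  □[q0]a (head at position 1)
Step 2: δ(q0, a) = (q0, □, R)  ⊢  □□[q0]□ (head at position 2)
Step 3: δ(q0, □) = (qA, □, R)  ⊢  □□□[qA]□ (head at position 3)
Reading off the states of these 4 configurations: q0 → q0 → q0 → qA

Final answer: q0 → q0 → q0 → qA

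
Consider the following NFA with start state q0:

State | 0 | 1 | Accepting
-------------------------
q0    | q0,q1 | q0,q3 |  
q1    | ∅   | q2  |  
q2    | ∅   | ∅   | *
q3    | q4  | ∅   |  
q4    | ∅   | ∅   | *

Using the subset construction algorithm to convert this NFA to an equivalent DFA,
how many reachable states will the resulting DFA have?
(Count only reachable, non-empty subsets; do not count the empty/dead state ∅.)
Start subset: {q0}
{q0}: on 0 → {q0, q1}, on 1 → {q0, q3}
{q0, q1}: on 0 → {q0, q1}, on 1 → {q0, q2, q3}
{q0, q3}: on 0 → {q0, q1, q4}, on 1 → {q0, q3}
{q0, q2, q3}: on 0 → {q0, q1, q4}, on 1 → {q0, q3}
{q0, q1, q4}: on 0 → {q0, q1}, on 1 → {q0, q2, q3}
Reachable non-empty subsets: {q0}, {q0, q1}, {q0, q3}, {q0, q2, q3}, {q0, q1, q4} — 5 in total.

Final answer: 5 states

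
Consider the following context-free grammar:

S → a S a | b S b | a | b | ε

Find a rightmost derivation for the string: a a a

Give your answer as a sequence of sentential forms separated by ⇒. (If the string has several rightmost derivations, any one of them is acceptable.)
Start with S.
Step 1: the rightmost non-terminal is S; apply S → a S a:  a S a
Step 2: the rightmost non-terminal is S; apply S → a:  a a a

Final answer: S ⇒ a S a ⇒ a a a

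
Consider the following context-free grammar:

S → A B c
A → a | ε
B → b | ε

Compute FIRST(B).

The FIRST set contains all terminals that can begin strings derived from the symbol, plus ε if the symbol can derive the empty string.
B → b contributes b; B → ε makes B nullable, contributing ε. FIRST(B) = {b, ε}.

Final answer: {b, ε}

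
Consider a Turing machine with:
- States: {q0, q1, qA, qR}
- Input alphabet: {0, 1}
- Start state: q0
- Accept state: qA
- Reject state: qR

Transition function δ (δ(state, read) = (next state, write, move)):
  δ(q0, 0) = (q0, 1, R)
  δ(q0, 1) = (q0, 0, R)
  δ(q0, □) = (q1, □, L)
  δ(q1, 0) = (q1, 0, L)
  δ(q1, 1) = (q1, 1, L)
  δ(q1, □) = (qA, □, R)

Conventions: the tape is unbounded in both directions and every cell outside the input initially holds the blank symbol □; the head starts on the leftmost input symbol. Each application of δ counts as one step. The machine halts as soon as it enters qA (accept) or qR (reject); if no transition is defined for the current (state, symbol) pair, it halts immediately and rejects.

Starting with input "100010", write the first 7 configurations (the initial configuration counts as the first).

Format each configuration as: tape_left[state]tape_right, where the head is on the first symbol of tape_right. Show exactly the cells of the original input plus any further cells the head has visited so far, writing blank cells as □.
Step 0: [q0]100010 (head at position 0)
Step 1: δ(q0, 1) = (q0, 0, R)  ⊢  0[q0]00010 (head at position 1)
Step 2: δ(q0, 0) = (q0, 1, R)  ⊢  01[q0]0010 (head at position 2)
Step 3: δ(q0, 0) = (q0, 1, R)  ⊢  011[q0]010 (head at position 3)
Step 4: δ(q0, 0) = (q0, 1, R)  ⊢  0111[q0]10 (head at position 4)
Step 5: δ(q0, 1) = (q0, 0, R)  ⊢  01110[q0]0 (head at position 5)
Step 6: δ(q0, 0) = (q0, 1, R)  ⊢  011101[q0]□ (head at position 6)

Final answer: [q0]100010 ⊢ 0[q0]00010 ⊢ 01[q0]0010 ⊢ 011[q0]010 ⊢ 0111[q0]10 ⊢ 01110[q0]0 ⊢ 011101[q0]□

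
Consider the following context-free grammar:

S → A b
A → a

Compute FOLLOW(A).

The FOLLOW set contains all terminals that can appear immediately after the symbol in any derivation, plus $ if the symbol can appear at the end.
A occurs only in S → A b, where it is immediately followed by the terminal b. So FOLLOW(A) = {b}.

Final answer: {b}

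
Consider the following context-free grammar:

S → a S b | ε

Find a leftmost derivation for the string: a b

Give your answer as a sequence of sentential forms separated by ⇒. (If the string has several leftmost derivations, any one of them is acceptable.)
Start with S.
Step 1: the leftmost non-terminal is S; apply S → a S b:  a S b
Step 2: the leftmost non-terminal is S; apply S → ε:  a b

Final answer: S ⇒ a S b ⇒ a b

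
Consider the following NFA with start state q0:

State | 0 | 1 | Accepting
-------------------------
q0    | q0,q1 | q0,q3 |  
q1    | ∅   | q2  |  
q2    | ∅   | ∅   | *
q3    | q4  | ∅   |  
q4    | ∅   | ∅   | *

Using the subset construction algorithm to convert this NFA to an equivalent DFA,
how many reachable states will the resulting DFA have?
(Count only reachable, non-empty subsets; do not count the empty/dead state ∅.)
Start subset: {q0}
{q0}: on 0 → {q0, q1}, on 1 → {q0, q3}
{q0, q1}: on 0 → {q0, q1}, on 1 → {q0, q2, q3}
{q0, q3}: on 0 → {q0, q1, q4}, on 1 → {q0, q3}
{q0, q2, q3}: on 0 → {q0, q1, q4}, on 1 → {q0, q3}
{q0, q1, q4}: on 0 → {q0, q1}, on 1 → {q0, q2, q3}
Reachable non-empty subsets: {q0}, {q0, q1}, {q0, q3}, {q0, q2, q3}, {q0, q1, q4} — 5 in total.

Final answer: 5 states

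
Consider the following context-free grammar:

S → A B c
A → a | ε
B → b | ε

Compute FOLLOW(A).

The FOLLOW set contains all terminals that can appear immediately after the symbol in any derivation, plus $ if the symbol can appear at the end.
A occurs in S → A B c followed by B c. Add FIRST(B) minus ε = {b}; B is nullable (B → ε), so what follows B can also follow A: the terminal c. FOLLOW(A) = {b, c}.

Final answer: {b, c}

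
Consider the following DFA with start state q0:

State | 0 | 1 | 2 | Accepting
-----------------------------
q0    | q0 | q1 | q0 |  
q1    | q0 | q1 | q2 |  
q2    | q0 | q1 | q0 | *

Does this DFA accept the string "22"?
Start in q0.
Read '2': q0 → q0
Read '2': q0 → q0
Final state q0 is not accepting, so the string is rejected.

Final answer: No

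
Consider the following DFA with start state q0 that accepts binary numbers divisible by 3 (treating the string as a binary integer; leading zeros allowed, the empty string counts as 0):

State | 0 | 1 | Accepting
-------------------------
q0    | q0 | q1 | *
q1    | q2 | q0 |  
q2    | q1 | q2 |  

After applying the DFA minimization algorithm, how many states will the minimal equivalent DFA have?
All 3 states are reachable from q0, so none can be removed as unreachable.
Table-filling: first mark every (accepting, non-accepting) pair as distinguishable (accepting: {q0}; non-accepting: {q1, q2}).
Round 1: (q1, q2) on '1' go to q0 and q2, already distinguishable → mark.
Every pair of states is distinguishable, so the DFA is already minimal.
Equivalence classes: {q0}, {q1}, {q2} → 3 states.

Final answer: 3 states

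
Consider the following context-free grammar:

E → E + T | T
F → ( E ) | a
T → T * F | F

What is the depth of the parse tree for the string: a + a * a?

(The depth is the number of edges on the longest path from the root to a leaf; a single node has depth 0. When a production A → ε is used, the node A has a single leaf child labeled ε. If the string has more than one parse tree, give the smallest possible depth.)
The grammar is unambiguous; the parse tree of a + a * a is:
E → E + T at the root (depth 0).
  Left E (depth 1) → T (2) → F (3) → a (4).
  Right T (depth 1) → T * F; that T (2) → F (3) → a (4); F (2) → a (3).
The longest root-to-leaf paths have 4 edges.
Depth = 4.

Final answer: 4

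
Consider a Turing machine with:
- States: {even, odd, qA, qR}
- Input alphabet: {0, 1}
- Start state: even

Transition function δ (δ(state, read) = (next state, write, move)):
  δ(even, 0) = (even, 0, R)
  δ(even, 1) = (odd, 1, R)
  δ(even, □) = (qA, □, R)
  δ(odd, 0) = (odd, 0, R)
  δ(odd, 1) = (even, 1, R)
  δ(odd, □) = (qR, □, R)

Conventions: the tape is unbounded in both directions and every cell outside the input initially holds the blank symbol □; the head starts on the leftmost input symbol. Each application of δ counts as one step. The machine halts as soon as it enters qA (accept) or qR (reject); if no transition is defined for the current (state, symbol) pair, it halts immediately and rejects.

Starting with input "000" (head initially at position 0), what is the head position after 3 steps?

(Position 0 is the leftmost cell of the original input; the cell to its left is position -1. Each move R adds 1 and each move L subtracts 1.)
Step 0: [even]000 (head at position 0)
Step 1: δ(even, 0) = (even, 0, R)  ⊢  0[even]00 (head at position 1)
Step 2: δ(even, 0) = (even, 0, R)  ⊢  00[even]0 (head at position 2)
Step 3: δ(even, 0) = (even, 0, R)  ⊢  000[even]□ (head at position 3)
Head position after 3 steps: 3

Final answer: Position 3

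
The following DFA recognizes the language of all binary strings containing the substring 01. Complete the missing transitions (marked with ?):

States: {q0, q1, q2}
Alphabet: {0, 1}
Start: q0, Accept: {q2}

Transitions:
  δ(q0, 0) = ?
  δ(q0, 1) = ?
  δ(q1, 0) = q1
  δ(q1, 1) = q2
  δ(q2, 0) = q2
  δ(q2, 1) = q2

What each state remembers (consistent with the given transitions and accept states):
  q0: 01 not seen yet and the last symbol was not 0
  q1: 01 not seen yet and the last symbol was 0
  q2: the substring 01 has already been seen
Filling in the missing entries:
  δ(q0, 0): in q0 (01 not seen yet and the last symbol was not 0), after reading 0 we have: 01 not seen yet and the last symbol was 0 → q1
  δ(q0, 1): in q0 (01 not seen yet and the last symbol was not 0), after reading 1 we have: 01 not seen yet and the last symbol was not 0 → q0

Final answer: δ(q0, 0) = q1; δ(q0, 1) = q0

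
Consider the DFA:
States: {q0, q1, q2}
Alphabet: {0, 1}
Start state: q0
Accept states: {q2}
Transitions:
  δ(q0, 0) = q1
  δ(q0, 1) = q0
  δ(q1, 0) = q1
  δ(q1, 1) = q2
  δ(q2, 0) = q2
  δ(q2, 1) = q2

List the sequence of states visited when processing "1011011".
Starting at q0
Read '1': q0 -> q0
Read '0': q0 -> q1
Read '1': q1 -> q2
Read '1': q2 -> q2
Read '0': q2 -> q2
Read '1': q2 -> q2
Read '1': q2 -> q2

Final answer: q0 -> q0 -> q1 -> q2 -> q2 -> q2 -> q2 -> q2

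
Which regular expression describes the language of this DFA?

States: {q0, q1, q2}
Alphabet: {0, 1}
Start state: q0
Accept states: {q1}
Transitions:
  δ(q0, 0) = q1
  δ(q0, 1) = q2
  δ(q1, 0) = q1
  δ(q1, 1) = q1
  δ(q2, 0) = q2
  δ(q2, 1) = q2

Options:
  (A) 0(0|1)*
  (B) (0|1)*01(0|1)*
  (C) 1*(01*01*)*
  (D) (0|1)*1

Testing sample strings against the DFA:
  '11110' -> rejected
  '10001' -> rejected
  '00000' -> accepted
  '01' -> accepted
Checking each option for a counterexample:
  (A) 0(0|1)*: agrees with the DFA on all strings of length ≤ 4
  (B) (0|1)*01(0|1)*: '0' is accepted by the DFA but does not match the regex → eliminated
  (C) 1*(01*01*)*: ε is rejected by the DFA but matches the regex → eliminated
  (D) (0|1)*1: '0' is accepted by the DFA but does not match the regex → eliminated
Only (A) 0(0|1)* is consistent with the DFA.

Final answer: (A) 0(0|1)*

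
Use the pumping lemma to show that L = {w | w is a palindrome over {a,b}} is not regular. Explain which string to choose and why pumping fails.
Language: L = {w | w is a palindrome over {a,b}} (strings that read the same forwards and backwards)
Step 1: Assume for contradiction that L is regular, with pumping length p.
Step 2: Choose s = a^p b a^p. Then s ∈ L (it reads the same forwards and backwards) and |s| ≥ p.
Step 3: Consider any decomposition s = xyz with |xy| ≤ p and |y| > 0. Since |xy| ≤ p and the first p symbols of s are all a's, y = a^k for some k with 1 ≤ k ≤ p.
Step 4: Pumping up (i = 2): xy²z = a^(p+k) b a^p. Its reverse is a^p b a^(p+k) ≠ a^(p+k) b a^p (the single b is no longer in the middle), so xy²z is not a palindrome and xy²z ∉ L.
This contradicts the pumping lemma, so L is not regular.

Final answer: Choose s = a^p b a^p. Since |xy| ≤ p, y = a^k with k ≥ 1. Then xy²z = a^(p+k) b a^p is not a palindrome, so ∉ L.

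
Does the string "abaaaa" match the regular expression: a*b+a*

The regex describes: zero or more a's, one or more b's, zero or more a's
Yes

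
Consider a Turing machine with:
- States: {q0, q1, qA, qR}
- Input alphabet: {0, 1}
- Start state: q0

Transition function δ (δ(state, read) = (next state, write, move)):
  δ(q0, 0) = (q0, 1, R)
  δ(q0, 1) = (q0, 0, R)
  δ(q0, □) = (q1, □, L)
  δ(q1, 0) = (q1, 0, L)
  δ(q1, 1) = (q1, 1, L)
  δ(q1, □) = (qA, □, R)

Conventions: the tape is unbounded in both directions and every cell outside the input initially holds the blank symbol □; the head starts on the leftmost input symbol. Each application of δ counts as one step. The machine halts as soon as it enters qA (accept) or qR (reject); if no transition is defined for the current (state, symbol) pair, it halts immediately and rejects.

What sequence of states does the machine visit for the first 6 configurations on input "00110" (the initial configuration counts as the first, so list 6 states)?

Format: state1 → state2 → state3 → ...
Step 0: [q0]00110 (head at position 0)
Step 1: δ(q0, 0) = (q0, 1, R)  ⊢  1[q0]0110 (head at position 1)
Step 2: δ(q0, 0) = (q0, 1, R)  ⊢  11[q0]110 (head at position 2)
Step 3: δ(q0, 1) = (q0, 0, R)  ⊢  110[q0]10 (head at position 3)
Step 4: δ(q0, 1) = (q0, 0, R)  ⊢  1100[q0]0 (head at position 4)
Step 5: δ(q0, 0) = (q0, 1, R)  ⊢  11001[q0]□ (head at position 5)
Reading off the states of these 6 configurations: q0 → q0 → q0 → q0 → q0 → q0

Final answer: q0 → q0 → q0 → q0 → q0 → q0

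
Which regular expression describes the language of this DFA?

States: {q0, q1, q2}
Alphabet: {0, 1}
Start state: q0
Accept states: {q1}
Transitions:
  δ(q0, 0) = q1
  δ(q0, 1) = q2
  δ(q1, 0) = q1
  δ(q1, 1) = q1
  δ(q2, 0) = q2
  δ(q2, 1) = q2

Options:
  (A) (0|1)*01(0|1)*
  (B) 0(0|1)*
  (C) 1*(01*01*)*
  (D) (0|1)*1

Testing sample strings against the DFA:
  '100' -> rejected
  '000' -> accepted
  '01' -> accepted
  '01111' -> accepted
Checking each option for a counterexample:
  (A) (0|1)*01(0|1)*: '0' is accepted by the DFA but does not match the regex → eliminated
  (B) 0(0|1)*: agrees with the DFA on all strings of length ≤ 4
  (C) 1*(01*01*)*: ε is rejected by the DFA but matches the regex → eliminated
  (D) (0|1)*1: '0' is accepted by the DFA but does not match the regex → eliminated
Only (B) 0(0|1)* is consistent with the DFA.

Final answer: (B) 0(0|1)*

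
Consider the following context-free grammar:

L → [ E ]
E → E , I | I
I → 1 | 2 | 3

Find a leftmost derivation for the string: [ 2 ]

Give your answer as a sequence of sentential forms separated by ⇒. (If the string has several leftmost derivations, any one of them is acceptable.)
Start with L.
Step 1: the leftmost non-terminal is L; apply L → [ E ]:  [ E ]
Step 2: the leftmost non-terminal is E; apply E → I:  [ I ]
Step 3: the leftmost non-terminal is I; apply I → 2:  [ 2 ]

Final answer: L ⇒ [ E ] ⇒ [ I ] ⇒ [ 2 ]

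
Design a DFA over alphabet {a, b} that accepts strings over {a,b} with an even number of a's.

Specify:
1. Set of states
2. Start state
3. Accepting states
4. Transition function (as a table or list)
One valid DFA (any DFA recognizing the same language is acceptable):
States: {q0, q1}
Start: q0
Accepting: {q0}
Transitions (accepting states marked with *):
State | a | b | Accepting
-------------------------
q0    | q1 | q0 | *
q1    | q0 | q1 |  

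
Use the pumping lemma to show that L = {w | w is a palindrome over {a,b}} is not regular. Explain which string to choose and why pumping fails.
Language: L = {w | w is a palindrome over {a,b}} (strings that read the same forwards and backwards)
Step 1: Assume for contradiction that L is regular, with pumping length p.
Step 2: Choose s = a^p b a^p. Then s ∈ L (it reads the same forwards and backwards) and |s| ≥ p.
Step 3: Consider any decomposition s = xyz with |xy| ≤ p and |y| > 0. Since |xy| ≤ p and the first p symbols of s are all a's, y = a^k for some k with 1 ≤ k ≤ p.
Step 4: Pumping up (i = 2): xy²z = a^(p+k) b a^p. Its reverse is a^p b a^(p+k) ≠ a^(p+k) b a^p (the single b is no longer in the middle), so xy²z is not a palindrome and xy²z ∉ L.
This contradicts the pumping lemma, so L is not regular.

Final answer: Choose s = a^p b a^p. Since |xy| ≤ p, y = a^k with k ≥ 1. Then xy²z = a^(p+k) b a^p is not a palindrome, so ∉ L.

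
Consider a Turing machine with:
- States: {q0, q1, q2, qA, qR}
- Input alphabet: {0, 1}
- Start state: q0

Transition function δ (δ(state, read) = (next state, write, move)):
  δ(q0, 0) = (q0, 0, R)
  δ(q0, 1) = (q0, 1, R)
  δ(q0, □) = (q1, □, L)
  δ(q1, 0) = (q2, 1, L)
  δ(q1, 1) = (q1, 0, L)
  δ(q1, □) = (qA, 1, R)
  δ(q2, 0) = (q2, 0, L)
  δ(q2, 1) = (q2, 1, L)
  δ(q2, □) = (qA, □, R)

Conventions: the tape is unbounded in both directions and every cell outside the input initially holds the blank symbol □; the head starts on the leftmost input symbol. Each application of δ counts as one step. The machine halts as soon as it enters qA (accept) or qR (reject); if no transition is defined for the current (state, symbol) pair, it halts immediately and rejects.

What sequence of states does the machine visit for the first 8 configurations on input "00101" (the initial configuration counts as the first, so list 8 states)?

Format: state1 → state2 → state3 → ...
Step 0: [q0]00101 (head at position 0)
Step 1: δ(q0, 0) = (q0, 0, R)  ⊢  0[q0]0101 (head at position 1)
Step 2: δ(q0, 0) = (q0, 0, R)  ⊢  00[q0]101 (head at position 2)
Step 3: δ(q0, 1) = (q0, 1, R)  ⊢  001[q0]01 (head at position 3)
Step 4: δ(q0, 0) = (q0, 0, R)  ⊢  0010[q0]1 (head at position 4)
Step 5: δ(q0, 1) = (q0, 1, R)  ⊢  00101[q0]□ (head at position 5)
Step 6: δ(q0, □) = (q1, □, L)  ⊢  0010[q1]1□ (head at position 4)
Step 7: δ(q1, 1) = (q1, 0, L)  ⊢  001[q1]00□ (head at position 3)
Reading off the states of these 8 configurations: q0 → q0 → q0 → q0 → q0 → q0 → q1 → q1

Final answer: q0 → q0 → q0 → q0 → q0 → q0 → q1 → q1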